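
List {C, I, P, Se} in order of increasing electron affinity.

P < C < Se < I

C is in period 2, group 14; P is in period 3, group 15; Se is in period 4, group 16; I is in period 5, group 17.
Atoms with high Z_eff and room in the valence shell (especially the halogens) have the most exothermic electron affinities.
A diagonal step moves right (one effect) and down (the opposite effect) at once.
C > P: the two effects oppose for this pair; the down-group effect wins (122 vs 72 kJ/mol).
Se > C: the two effects oppose for this pair; the across-period effect wins (195 vs 122 kJ/mol).
I > Se: the two effects oppose for this pair; the across-period effect wins (295 vs 195 kJ/mol).
For reference (kJ/mol): C 122, P 72, Se 195, I 295.
So from lowest to highest: P < C < Se < I.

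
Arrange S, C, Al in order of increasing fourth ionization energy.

After 3 electrons have been removed, what remains? S³⁺ still has 3 valence electrons; C³⁺ still has 1 valence electron; Al³⁺ is the bare [Ne] core.
Breaking into a closed-shell core is much more expensive than removing a leftover valence electron — Al has the largest IE_4 here.
Valence configurations: S³⁺ [Ne]3s²3p¹, C³⁺ [He]2s¹.
Approximate IE_4 values (kJ/mol): S 4556, C 6223, Al 11577.
Hence IE_4: S < C < Al.

S < C < Al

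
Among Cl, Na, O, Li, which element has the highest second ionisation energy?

Li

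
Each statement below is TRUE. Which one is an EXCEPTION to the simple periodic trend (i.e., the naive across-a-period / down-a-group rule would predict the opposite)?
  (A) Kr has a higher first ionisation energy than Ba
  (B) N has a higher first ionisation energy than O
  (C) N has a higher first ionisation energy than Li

(B)

The general trend: first ionisation energy increases across a period and decreases down a group.
(A) Kr (period 4, group 18) vs Ba (period 6, group 2): the stated order agrees with the simple trend.
(B) N (period 2, group 15) vs O (period 2, group 16): the stated order contradicts the simple trend.
(C) N (period 2, group 15) vs Li (period 2, group 1): the stated order agrees with the simple trend.
The exception is (B): pairing an electron in O's 2p⁴ costs repulsion energy, so O ionizes more easily than half-filled N (2p³).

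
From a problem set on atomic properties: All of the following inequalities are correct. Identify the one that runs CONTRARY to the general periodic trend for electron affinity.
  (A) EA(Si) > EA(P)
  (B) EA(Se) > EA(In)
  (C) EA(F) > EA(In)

(A)

The general trend: electron affinity increases across a period and decreases down a group.
(A) Si (period 3, group 14) vs P (period 3, group 15): the stated order contradicts the simple trend.
(B) Se (period 4, group 16) vs In (period 5, group 13): the stated order agrees with the simple trend.
(C) F (period 2, group 17) vs In (period 5, group 13): the stated order agrees with the simple trend.
The exception is (A): adding an electron to P's half-filled 3p³ is unfavourable, so Si (3p²) has the more exothermic EA.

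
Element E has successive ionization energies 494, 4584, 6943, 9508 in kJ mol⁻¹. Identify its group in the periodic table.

Group 1

Look for the largest jump between consecutive ionization energies: IE2/IE1 ≈ 9.3, far larger than any earlier ratio.
That jump marks the point where a core electron is being removed. So the atom has 1 valence electron.
A main-group element with 1 valence electron is in group 1.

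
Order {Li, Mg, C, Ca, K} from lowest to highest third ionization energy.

IE_3 is the cost of taking one more electron from the +2 cation: Li²⁺ is already 1 electron into the core; Mg²⁺ is the bare [Ne] core; C²⁺ still has 2 valence electrons; Ca²⁺ is the bare [Ar] core; K²⁺ is already 1 electron into the core.
Usually core removal costs more than valence removal, but here the competition is close: a tightly held n=2 valence electron can cost more to remove than an n=3 core electron, so the actual values have to decide it.
Tabulated IE_3 (kJ/mol): Li 11815, Mg 7733, C 4620, Ca 4912, K 4420.
So the third ionization energies run K < C < Ca < Mg < Li.

K, C, Ca, Mg, Li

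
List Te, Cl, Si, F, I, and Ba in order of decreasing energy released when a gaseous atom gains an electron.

F is in period 2, group 17; Si is in period 3, group 14; Cl is in period 3, group 17; Te is in period 5, group 16; I is in period 5, group 17; Ba is in period 6, group 2.
Atoms with high Z_eff and room in the valence shell (especially the halogens) have the most exothermic electron affinities.
These span different periods and groups, so the two trends combine.
Si > Ba: relative to Ba, both the across-period and down-group shifts push Si's electron affinity up.
Te > Si: period and group pull opposite ways; the across-period shift dominates (190 vs 134 kJ/mol).
I > Te: both are in period 5; the period trend gives I the larger value.
F > I: they share group 17; the group trend gives F the larger value.
Cl > F: this pair runs against the simple trend — see the exception note.
Note the exception: Cl has a higher electron affinity than F, contrary to the simple trend — F's small 2p subshell makes the incoming electron feel strong e⁻–e⁻ repulsion, so Cl actually releases more energy on gaining an electron.
Tabulated electron affinity (kJ/mol): F 328, Si 134, Cl 349, Te 190, I 295, Ba 14.
So from highest to lowest: Cl > F > I > Te > Si > Ba.

Cl > F > I > Te > Si > Ba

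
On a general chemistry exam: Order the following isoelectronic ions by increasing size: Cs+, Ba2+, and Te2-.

Ba2+, Cs+, Te2-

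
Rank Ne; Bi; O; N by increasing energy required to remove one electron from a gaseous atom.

Across a period the outer electron is held more tightly (higher IE₁); down a group it sits in a higher shell, more shielded, and comes off more easily.
These span different periods and groups, so the two trends combine.
O > Bi: relative to Bi, both the across-period and down-group shifts push O's first ionization energy up.
N > O: this pair runs against the simple trend — see the exception note.
Ne > N: both are in period 2; the period trend gives Ne the larger value.
Note the exception: N has a higher first ionization energy than O, contrary to the simple trend — pairing an electron in O's 2p⁴ costs repulsion energy, so O ionizes more easily than half-filled N (2p³).
Approximate values (kJ/mol): N 1402, O 1314, Ne 2081, Bi 703.
So from lowest to highest: Bi < O < N < Ne.

Bi < O < N < Ne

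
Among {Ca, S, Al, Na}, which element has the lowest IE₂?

Ca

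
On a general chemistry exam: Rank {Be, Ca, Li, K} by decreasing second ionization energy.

Consider each +1 ion: Be⁺ still has 1 valence electron; Ca⁺ still has 1 valence electron; Li⁺ is the bare [He] core; K⁺ is the bare [Ar] core.
Core electrons are held far more tightly than valence electrons, so K and Li top the IE_2 order.
Valence configurations: Be⁺ [He]2s¹, Ca⁺ [Ar]4s¹.
Tabulated IE_2 (kJ/mol): Be 1757, Ca 1145, Li 7298, K 3052.
Hence IE_2: Ca < Be < K < Li.

Li > K > Be > Ca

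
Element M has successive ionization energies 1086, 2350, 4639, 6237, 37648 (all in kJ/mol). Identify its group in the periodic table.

Look for the largest jump between consecutive ionization energies: IE5/IE4 ≈ 6.0, far larger than any earlier ratio.
That jump marks the point where a core electron is being removed. So the atom has 4 valence electrons.
A main-group element with 4 valence electrons is in group 14.

Group 14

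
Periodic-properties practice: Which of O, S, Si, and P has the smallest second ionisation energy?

Si

The second ionization energy removes an electron from the +1 ion. For each element: O⁺ still has 5 valence electrons; S⁺ still has 5 valence electrons; Si⁺ still has 3 valence electrons; P⁺ still has 4 valence electrons.
All are still removing valence electrons, so compare the +1 ions as you would atoms: IE_2 generally rises across a period (higher Z_eff) and falls down a group (larger shell), subject to the usual subshell exceptions.
Valence configurations: O⁺ [He]2s²2p³, S⁺ [Ne]3s²3p³, Si⁺ [Ne]3s²3p¹, P⁺ [Ne]3s²3p².
The numbers (kJ/mol): O 3388, S 2252, Si 1577, P 1907.
Overall IE_2 order: Si < P < S < O.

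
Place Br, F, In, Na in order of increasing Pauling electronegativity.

Na, In, Br, F

F is in period 2, group 17; Na is in period 3, group 1; Br is in period 4, group 17; In is in period 5, group 13.
Electronegativity increases across a period and decreases down a group, tracking effective nuclear charge and atomic size.
Here both period and group differ, so the two effects have to be weighed against each other.
In > Na: period and group pull opposite ways; the across-period shift dominates (1.78 vs 0.93).
Br > In: relative to In, both the across-period and down-group shifts push Br's electronegativity up.
F > Br: F sits above Br in group 17, so the down-group effect alone puts F higher.
Approximate values (Pauling): F 3.98, Na 0.93, Br 2.96, In 1.78.
So from lowest to highest: Na < In < Br < F.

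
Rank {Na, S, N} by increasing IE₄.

S, N, Na

The fourth ionization energy removes an electron from the +3 ion. For each element: Na³⁺ is already 2 electrons into the core; S³⁺ still has 3 valence electrons; N³⁺ still has 2 valence electrons.
Pulling an electron out of a noble-gas core costs far more than removing a remaining valence electron, so Na sits at the high end of IE_4.
Valence configurations: S³⁺ [Ne]3s²3p¹, N³⁺ [He]2s².
Tabulated IE_4 (kJ/mol): Na 9543, S 4556, N 7475.
Overall IE_4 order: S < N < Na.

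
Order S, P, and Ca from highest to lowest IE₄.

After 3 electrons have been removed, what remains? S³⁺ still has 3 valence electrons; P³⁺ still has 2 valence electrons; Ca³⁺ is already 1 electron into the core.
Core electrons are held far more tightly than valence electrons, so Ca tops the IE_4 order.
Valence configurations: S³⁺ [Ne]3s²3p¹, P³⁺ [Ne]3s².
S³⁺ loses a lone 3p electron whereas P³⁺ must break into a filled 3s² pair, so IE_4(P) > IE_4(S) even though S has the higher nuclear charge.
The numbers (kJ/mol): S 4556, P 4964, Ca 6491.
Overall IE_4 order: S < P < Ca.

Ca > P > S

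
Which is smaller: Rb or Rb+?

Forming Rb+ removes 1 electron from Rb. Fewer electrons for the same nuclear charge means less shielding and a higher Z_eff on the remaining electrons, and for main-group metals the entire outer shell is lost.
A cation is smaller than its parent atom: Rb+ < Rb.

Rb+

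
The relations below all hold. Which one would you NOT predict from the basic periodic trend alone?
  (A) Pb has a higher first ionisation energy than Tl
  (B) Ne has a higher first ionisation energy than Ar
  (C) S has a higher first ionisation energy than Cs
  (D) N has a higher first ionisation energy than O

(D)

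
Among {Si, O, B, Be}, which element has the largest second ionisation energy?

O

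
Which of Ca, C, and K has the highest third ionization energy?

Ca

After 2 electrons have been removed, what remains? Ca²⁺ is the bare [Ar] core; C²⁺ still has 2 valence electrons; K²⁺ is already 1 electron into the core.
Usually core removal costs more than valence removal, but here the competition is close: a tightly held n=2 valence electron can cost more to remove than an n=3 core electron, so the actual values have to decide it.
Approximate IE_3 values (kJ/mol): Ca 4912, C 4620, K 4420.
Overall IE_3 order: K < C < Ca.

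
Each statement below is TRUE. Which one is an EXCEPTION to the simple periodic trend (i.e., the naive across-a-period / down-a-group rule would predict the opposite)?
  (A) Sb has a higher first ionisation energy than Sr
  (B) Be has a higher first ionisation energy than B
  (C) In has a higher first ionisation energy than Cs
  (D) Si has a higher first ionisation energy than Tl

(B)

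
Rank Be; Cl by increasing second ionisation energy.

After 1 electron has been removed, what remains? Be⁺ still has 1 valence electron; Cl⁺ still has 6 valence electrons.
All are still removing valence electrons, so compare the +1 ions as you would atoms: IE_2 generally rises across a period (higher Z_eff) and falls down a group (larger shell), subject to the usual subshell exceptions.
Valence configurations: Be⁺ [He]2s¹, Cl⁺ [Ne]3s²3p⁴.
Approximate IE_2 values (kJ/mol): Be 1757, Cl 2298.
So the second ionization energies run Be < Cl.

Be, Cl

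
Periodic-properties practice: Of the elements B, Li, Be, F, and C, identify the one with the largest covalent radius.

Li

Moving right in a period, electrons are added to the same shell under a stronger nuclear pull, so atoms get smaller; moving down, a new shell is opened and atoms get larger.
All lie in period 2, so atomic radius increases right to left.
The largest covalent radius among these belongs to Li.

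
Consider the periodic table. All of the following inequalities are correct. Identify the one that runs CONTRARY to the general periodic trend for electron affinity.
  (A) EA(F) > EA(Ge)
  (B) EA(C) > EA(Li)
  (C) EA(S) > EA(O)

(C)

The general trend: electron affinity increases across a period and decreases down a group.
(A) F (period 2, group 17) vs Ge (period 4, group 14): the stated order agrees with the simple trend.
(B) C (period 2, group 14) vs Li (period 2, group 1): the stated order agrees with the simple trend.
(C) S (period 3, group 16) vs O (period 2, group 16): the stated order contradicts the simple trend.
The exception is (C): the compact 2p subshell of O repels the added electron more than S's larger 3p does.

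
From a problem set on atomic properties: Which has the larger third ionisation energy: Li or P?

Li

After 2 electrons have been removed, what remains? Li²⁺ is already 1 electron into the core; P²⁺ still has 3 valence electrons.
Core electrons are held far more tightly than valence electrons, so Li tops the IE_3 order.
The numbers (kJ/mol): Li 11815, P 2914.
Overall IE_3 order: P < Li.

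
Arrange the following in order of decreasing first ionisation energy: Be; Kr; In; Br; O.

Be is in period 2, group 2; O is in period 2, group 16; Br is in period 4, group 17; Kr is in period 4, group 18; In is in period 5, group 13.
Across a period the outer electron is held more tightly (higher IE₁); down a group it sits in a higher shell, more shielded, and comes off more easily.
Neither a single period nor a single group — weigh both effects.
Be > In: period and group pull opposite ways; the down-group shift dominates (900 vs 558 kJ/mol).
Br > Be: period and group pull opposite ways; the across-period shift dominates (1140 vs 900 kJ/mol).
O > Br: the two effects oppose for this pair; the down-group effect wins (1314 vs 1140 kJ/mol).
Kr > O: the two effects oppose for this pair; the across-period effect wins (1351 vs 1314 kJ/mol).
For reference (kJ/mol): Be 900, O 1314, Br 1140, Kr 1351, In 558.
So from highest to lowest: Kr > O > Br > Be > In.

Kr > O > Br > Be > In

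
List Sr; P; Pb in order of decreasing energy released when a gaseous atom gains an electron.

P, Pb, Sr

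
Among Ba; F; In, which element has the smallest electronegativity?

Ba

F is in period 2, group 17; In is in period 5, group 13; Ba is in period 6, group 2.
EN rises left→right (higher Z_eff, smaller atoms) and falls top→bottom (larger, more shielded atoms).
Neither a single period nor a single group — weigh both effects.
In > Ba: relative to Ba, both the across-period and down-group shifts push In's electronegativity up.
F > In: relative to In, both the across-period and down-group shifts push F's electronegativity up.
Approximate values (Pauling): F 3.98, In 1.78, Ba 0.89.
The smallest electronegativity among these belongs to Ba.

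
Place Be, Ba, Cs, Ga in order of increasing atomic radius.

Be is in period 2, group 2; Ga is in period 4, group 13; Cs is in period 6, group 1; Ba is in period 6, group 2.
Across a period the added protons contract the valence shell; down a group each new principal shell makes the atom larger.
Neither a single period nor a single group — weigh both effects.
Ga > Be: period and group pull opposite ways; the down-group shift dominates (124 vs 102 pm).
Ba > Ga: relative to Ga, both the across-period and down-group shifts push Ba's atomic radius up.
Cs > Ba: Cs lies to the left of Ba in period 6, so the across-period effect alone puts Cs larger.
Tabulated atomic radius (pm): Be 102, Ga 124, Cs 232, Ba 196.
So from smallest to largest: Be < Ga < Ba < Cs.

Be, Ga, Ba, Cs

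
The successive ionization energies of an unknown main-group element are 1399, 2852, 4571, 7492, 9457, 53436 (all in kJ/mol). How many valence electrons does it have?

5

Look for the largest jump between consecutive ionization energies: IE6/IE5 ≈ 5.7, far larger than any earlier ratio.
That jump marks the point where a core electron is being removed. So the atom has 5 valence electrons.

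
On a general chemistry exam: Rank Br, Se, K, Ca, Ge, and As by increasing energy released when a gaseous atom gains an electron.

Ca, K, As, Ge, Se, Br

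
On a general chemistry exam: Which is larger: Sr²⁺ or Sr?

Forming Sr²⁺ removes 2 electrons from Sr. Fewer electrons for the same nuclear charge means less shielding and a higher Z_eff on the remaining electrons, and for main-group metals the entire outer shell is lost.
A cation is smaller than its parent atom: Sr²⁺ < Sr.

Sr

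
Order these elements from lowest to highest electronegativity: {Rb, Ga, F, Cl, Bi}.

Rb, Ga, Bi, Cl, F

Smaller atoms with higher effective nuclear charge are more electronegative.
Here both period and group differ, so the two effects have to be weighed against each other.
Ga > Rb: relative to Rb, both the across-period and down-group shifts push Ga's electronegativity up.
Bi > Ga: period and group pull opposite ways; the across-period shift dominates (2.02 vs 1.81).
Cl > Bi: both effects reinforce here, so Cl is clearly the higher of the two.
F > Cl: they share group 17; the group trend gives F the larger value.
For reference (Pauling): F 3.98, Cl 3.16, Ga 1.81, Rb 0.82, Bi 2.02.
So from lowest to highest: Rb < Ga < Bi < Cl < F.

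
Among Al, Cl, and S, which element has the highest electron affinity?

Al is in period 3, group 13; S is in period 3, group 16; Cl is in period 3, group 17.
EA tends to increase across a period and decrease down a group, though the pattern is less regular than for IE or radius.
All lie in period 3, so electron affinity increases left to right.
The highest electron affinity among these belongs to Cl.

Cl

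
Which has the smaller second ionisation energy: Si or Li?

Consider each +1 ion: Si⁺ still has 3 valence electrons; Li⁺ is the bare [He] core.
Pulling an electron out of a noble-gas core costs far more than removing a remaining valence electron, so Li sits at the high end of IE_2.
Approximate IE_2 values (kJ/mol): Si 1577, Li 7298.
Putting it together, IE_2: Si < Li.

Si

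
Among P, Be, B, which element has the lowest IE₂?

Be

IE_2 is the cost of taking one more electron from the +1 cation: P⁺ still has 4 valence electrons; Be⁺ still has 1 valence electron; B⁺ still has 2 valence electrons.
All are still removing valence electrons, so compare the +1 ions as you would atoms: IE_2 generally rises across a period (higher Z_eff) and falls down a group (larger shell), subject to the usual subshell exceptions.
Valence configurations: P⁺ [Ne]3s²3p², Be⁺ [He]2s¹, B⁺ [He]2s².
Approximate IE_2 values (kJ/mol): P 1907, Be 1757, B 2427.
So the second ionization energies run Be < P < B.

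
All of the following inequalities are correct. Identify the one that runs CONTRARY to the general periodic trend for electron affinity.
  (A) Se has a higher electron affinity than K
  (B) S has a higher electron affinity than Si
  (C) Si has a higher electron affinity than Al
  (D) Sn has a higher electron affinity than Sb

(D)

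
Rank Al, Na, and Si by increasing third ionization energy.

IE_3 is the cost of taking one more electron from the +2 cation: Al²⁺ still has 1 valence electron; Na²⁺ is already 1 electron into the core; Si²⁺ still has 2 valence electrons.
Pulling an electron out of a noble-gas core costs far more than removing a remaining valence electron, so Na sits at the high end of IE_3.
Valence configurations: Al²⁺ [Ne]3s¹, Si²⁺ [Ne]3s².
Approximate IE_3 values (kJ/mol): Al 2745, Na 6910, Si 3232.
Overall IE_3 order: Al < Si < Na.

Al < Si < Na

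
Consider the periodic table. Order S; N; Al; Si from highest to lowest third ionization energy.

N > S > Si > Al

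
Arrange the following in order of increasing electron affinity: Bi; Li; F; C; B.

B, Li, Bi, C, F

Li is in period 2, group 1; B is in period 2, group 13; C is in period 2, group 14; F is in period 2, group 17; Bi is in period 6, group 15.
EA tends to increase across a period and decrease down a group, though the pattern is less regular than for IE or radius.
Neither a single period nor a single group — weigh both effects.
Li > B: this pair runs against the simple trend — see the exception note.
Bi > Li: period and group pull opposite ways; the across-period shift dominates (91 vs 60 kJ/mol).
C > Bi: the two effects oppose for this pair; the down-group effect wins (122 vs 91 kJ/mol).
F > C: F lies to the right of C in period 2, so the across-period effect alone puts F higher.
Note the exception: Li has a higher electron affinity than B, contrary to the simple trend — B's ns²np¹ configuration gives only a small electron affinity — the sparsely filled np subshell binds an added electron weakly.
For reference (kJ/mol): Li 60, B 27, C 122, F 328, Bi 91.
So from lowest to highest: B < Li < Bi < C < F.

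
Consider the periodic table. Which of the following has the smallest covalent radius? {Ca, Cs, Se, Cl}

Across a period the added protons contract the valence shell; down a group each new principal shell makes the atom larger.
These span different periods and groups, so the two trends combine.
Se > Cl: relative to Cl, both the across-period and down-group shifts push Se's atomic radius up.
Ca > Se: Ca lies to the left of Se in period 4, so the across-period effect alone puts Ca larger.
Cs > Ca: both effects reinforce here, so Cs is clearly the larger of the two.
Approximate values (pm): Cl 99, Ca 171, Se 116, Cs 232.
The smallest covalent radius among these belongs to Cl.

Cl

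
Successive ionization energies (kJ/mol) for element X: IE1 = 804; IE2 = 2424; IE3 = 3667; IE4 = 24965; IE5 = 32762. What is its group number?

Look for the largest jump between consecutive ionization energies: IE4/IE3 ≈ 6.8, far larger than any earlier ratio.
That jump marks the point where a core electron is being removed. So the atom has 3 valence electrons.
A main-group element with 3 valence electrons is in group 13.

Group 13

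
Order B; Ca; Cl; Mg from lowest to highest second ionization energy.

IE_2 is the cost of taking one more electron from the +1 cation: B⁺ still has 2 valence electrons; Ca⁺ still has 1 valence electron; Cl⁺ still has 6 valence electrons; Mg⁺ still has 1 valence electron.
All are still removing valence electrons, so compare the +1 ions as you would atoms: IE_2 generally rises across a period (higher Z_eff) and falls down a group (larger shell), subject to the usual subshell exceptions.
Valence configurations: B⁺ [He]2s², Ca⁺ [Ar]4s¹, Cl⁺ [Ne]3s²3p⁴, Mg⁺ [Ne]3s¹.
The numbers (kJ/mol): B 2427, Ca 1145, Cl 2298, Mg 1451.
Putting it together, IE_2: Ca < Mg < Cl < B.

Ca, Mg, Cl, B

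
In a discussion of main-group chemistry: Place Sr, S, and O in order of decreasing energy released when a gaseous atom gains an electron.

O is in period 2, group 16; S is in period 3, group 16; Sr is in period 5, group 2.
Electron affinity generally becomes more exothermic across a period toward the halogens and less exothermic down a group.
These span different periods and groups, so the two trends combine.
O > Sr: both effects reinforce here, so O is clearly the higher of the two.
S > O: this pair runs against the simple trend — see the exception note.
Note the exception: S has a higher electron affinity than O, contrary to the simple trend — the compact 2p subshell of O repels the added electron more than S's larger 3p does.
For reference (kJ/mol): O 141, S 200, Sr 5.
So from highest to lowest: S > O > Sr.

S > O > Sr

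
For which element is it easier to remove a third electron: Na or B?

The third ionization energy removes an electron from the +2 ion. For each element: Na²⁺ is already 1 electron into the core; B²⁺ still has 1 valence electron.
Breaking into a closed-shell core is much more expensive than removing a leftover valence electron — Na has the largest IE_3 here.
The numbers (kJ/mol): Na 6910, B 3660.
Putting it together, IE_3: B < Na.

B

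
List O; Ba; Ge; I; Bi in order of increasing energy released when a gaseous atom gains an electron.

O is in period 2, group 16; Ge is in period 4, group 14; I is in period 5, group 17; Ba is in period 6, group 2; Bi is in period 6, group 15.
EA tends to increase across a period and decrease down a group, though the pattern is less regular than for IE or radius.
Here both period and group differ, so the two effects have to be weighed against each other.
Bi > Ba: Bi lies to the right of Ba in period 6, so the across-period effect alone puts Bi higher.
Ge > Bi: period and group pull opposite ways; the down-group shift dominates (119 vs 91 kJ/mol).
O > Ge: relative to Ge, both the across-period and down-group shifts push O's electron affinity up.
I > O: the two effects oppose for this pair; the across-period effect wins (295 vs 141 kJ/mol).
For reference (kJ/mol): O 141, Ge 119, I 295, Ba 14, Bi 91.
So from lowest to highest: Ba < Bi < Ge < O < I.

Ba < Bi < Ge < O < I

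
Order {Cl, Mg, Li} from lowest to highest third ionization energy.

Cl < Mg < Li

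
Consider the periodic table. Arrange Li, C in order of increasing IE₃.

C < Li

IE_3 is the cost of taking one more electron from the +2 cation: Li²⁺ is already 1 electron into the core; C²⁺ still has 2 valence electrons.
Breaking into a closed-shell core is much more expensive than removing a leftover valence electron — Li has the largest IE_3 here.
Approximate IE_3 values (kJ/mol): Li 11815, C 4620.
Hence IE_3: C < Li.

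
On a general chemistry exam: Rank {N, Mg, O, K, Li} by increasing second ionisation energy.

After 1 electron has been removed, what remains? N⁺ still has 4 valence electrons; Mg⁺ still has 1 valence electron; O⁺ still has 5 valence electrons; K⁺ is the bare [Ar] core; Li⁺ is the bare [He] core.
Usually core removal costs more than valence removal, but here the competition is close: a tightly held n=2 valence electron can cost more to remove than an n=3 core electron, so the actual values have to decide it.
Valence configurations: N⁺ [He]2s²2p², Mg⁺ [Ne]3s¹, O⁺ [He]2s²2p³.
Approximate IE_2 values (kJ/mol): N 2856, Mg 1451, O 3388, K 3052, Li 7298.
Putting it together, IE_2: Mg < N < K < O < Li.

Mg < N < K < O < Li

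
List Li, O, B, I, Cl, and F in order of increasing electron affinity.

B, Li, O, I, F, Cl

Electron affinity generally becomes more exothermic across a period toward the halogens and less exothermic down a group.
Here both period and group differ, so the two effects have to be weighed against each other.
Li > B: this pair runs against the simple trend — see the exception note.
O > Li: O lies to the right of Li in period 2, so the across-period effect alone puts O higher.
I > O: period and group pull opposite ways; the across-period shift dominates (295 vs 141 kJ/mol).
F > I: they share group 17; the group trend gives F the larger value.
Cl > F: this pair runs against the simple trend — see the exception note.
Note the exception: Li has a higher electron affinity than B, contrary to the simple trend — B's ns²np¹ configuration gives only a small electron affinity — the sparsely filled np subshell binds an added electron weakly.
Note the exception: Cl has a higher electron affinity than F, contrary to the simple trend — F's small 2p subshell makes the incoming electron feel strong e⁻–e⁻ repulsion, so Cl actually releases more energy on gaining an electron.
Approximate values (kJ/mol): Li 60, B 27, O 141, F 328, Cl 349, I 295.
So from lowest to highest: B < Li < O < I < F < Cl.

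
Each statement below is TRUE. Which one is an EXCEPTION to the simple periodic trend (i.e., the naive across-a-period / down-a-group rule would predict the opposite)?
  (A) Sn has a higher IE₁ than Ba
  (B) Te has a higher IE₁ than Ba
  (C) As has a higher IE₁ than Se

The general trend: IE₁ increases across a period and decreases down a group.
(A) Sn (period 5, group 14) vs Ba (period 6, group 2): the stated order agrees with the simple trend.
(B) Te (period 5, group 16) vs Ba (period 6, group 2): the stated order agrees with the simple trend.
(C) As (period 4, group 15) vs Se (period 4, group 16): the stated order contradicts the simple trend.
The exception is (C): Se (4p⁴) ionizes more easily than half-filled As (4p³).

(C)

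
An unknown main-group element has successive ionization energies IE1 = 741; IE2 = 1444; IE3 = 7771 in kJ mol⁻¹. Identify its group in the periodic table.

Group 2

Look for the largest jump between consecutive ionization energies: IE3/IE2 ≈ 5.4, far larger than any earlier ratio.
That jump marks the point where a core electron is being removed. So the atom has 2 valence electrons.
A main-group element with 2 valence electrons is in group 2.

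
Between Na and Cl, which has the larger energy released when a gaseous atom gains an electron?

Na is in period 3, group 1; Cl is in period 3, group 17.
Adding an electron releases more energy for atoms nearer the top right (short of the noble gases).
All lie in period 3, so electron affinity increases left to right.
So Cl has the larger energy released when a gaseous atom gains an electron (Cl > Na).

Cl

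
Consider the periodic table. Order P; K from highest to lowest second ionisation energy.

K > P

The second ionization energy removes an electron from the +1 ion. For each element: P⁺ still has 4 valence electrons; K⁺ is the bare [Ar] core.
Core electrons are held far more tightly than valence electrons, so K tops the IE_2 order.
The numbers (kJ/mol): P 1907, K 3052.
So the second ionization energies run P < K.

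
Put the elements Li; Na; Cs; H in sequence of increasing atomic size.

H is in period 1, group 1; Li is in period 2, group 1; Na is in period 3, group 1; Cs is in period 6, group 1.
Across a period the added protons contract the valence shell; down a group each new principal shell makes the atom larger.
All are in group 1, so atomic radius increases down the group.
So from smallest to largest: H < Li < Na < Cs.

H, Li, Na, Cs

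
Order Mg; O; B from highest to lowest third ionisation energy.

The third ionization energy removes an electron from the +2 ion. For each element: Mg²⁺ is the bare [Ne] core; O²⁺ still has 4 valence electrons; B²⁺ still has 1 valence electron.
Pulling an electron out of a noble-gas core costs far more than removing a remaining valence electron, so Mg sits at the high end of IE_3.
Valence configurations: O²⁺ [He]2s²2p², B²⁺ [He]2s¹.
Tabulated IE_3 (kJ/mol): Mg 7733, O 5300, B 3660.
Hence IE_3: B < O < Mg.

Mg > O > B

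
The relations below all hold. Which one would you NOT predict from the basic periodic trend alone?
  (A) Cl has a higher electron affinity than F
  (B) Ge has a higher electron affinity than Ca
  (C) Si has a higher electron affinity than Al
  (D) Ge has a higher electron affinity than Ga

The general trend: electron affinity increases across a period and decreases down a group.
(A) Cl (period 3, group 17) vs F (period 2, group 17): the stated order contradicts the simple trend.
(B) Ge (period 4, group 14) vs Ca (period 4, group 2): the stated order agrees with the simple trend.
(C) Si (period 3, group 14) vs Al (period 3, group 13): the stated order agrees with the simple trend.
(D) Ge (period 4, group 14) vs Ga (period 4, group 13): the stated order agrees with the simple trend.
The exception is (A): F's small 2p subshell makes the incoming electron feel strong e⁻–e⁻ repulsion, so Cl actually releases more energy on gaining an electron.

(A)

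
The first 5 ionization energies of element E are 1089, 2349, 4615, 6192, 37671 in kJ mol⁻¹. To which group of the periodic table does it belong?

Group 14

Look for the largest jump between consecutive ionization energies: IE5/IE4 ≈ 6.1, far larger than any earlier ratio.
That jump marks the point where a core electron is being removed. So the atom has 4 valence electrons.
A main-group element with 4 valence electrons is in group 14.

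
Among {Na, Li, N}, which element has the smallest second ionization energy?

IE_2 is the cost of taking one more electron from the +1 cation: Na⁺ is the bare [Ne] core; Li⁺ is the bare [He] core; N⁺ still has 4 valence electrons.
Core electrons are held far more tightly than valence electrons, so Na and Li top the IE_2 order.
The numbers (kJ/mol): Na 4562, Li 7298, N 2856.
Overall IE_2 order: N < Na < Li.

N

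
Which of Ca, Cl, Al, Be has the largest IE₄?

Be

IE_4 is the cost of taking one more electron from the +3 cation: Ca³⁺ is already 1 electron into the core; Cl³⁺ still has 4 valence electrons; Al³⁺ is the bare [Ne] core; Be³⁺ is already 1 electron into the core.
Breaking into a closed-shell core is much more expensive than removing a leftover valence electron — Ca, Al and Be have the largest IE_4 here.
Tabulated IE_4 (kJ/mol): Ca 6491, Cl 5159, Al 11577, Be 21007.
Putting it together, IE_4: Cl < Ca < Al < Be.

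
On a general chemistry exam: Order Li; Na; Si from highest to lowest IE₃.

Li > Na > Si

Consider each +2 ion: Li²⁺ is already 1 electron into the core; Na²⁺ is already 1 electron into the core; Si²⁺ still has 2 valence electrons.
Pulling an electron out of a noble-gas core costs far more than removing a remaining valence electron, so Na and Li sit at the high end of IE_3.
Tabulated IE_3 (kJ/mol): Li 11815, Na 6910, Si 3232.
Overall IE_3 order: Si < Na < Li.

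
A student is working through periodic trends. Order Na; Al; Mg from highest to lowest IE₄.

Consider each +3 ion: Na³⁺ is already 2 electrons into the core; Al³⁺ is the bare [Ne] core; Mg³⁺ is already 1 electron into the core.
All of these are removing an electron from a noble-gas core or deeper; the smaller core (lower principal quantum number) is held far more tightly, and within a period the higher nuclear charge binds the same core more tightly.
The numbers (kJ/mol): Na 9543, Al 11577, Mg 10543.
Overall IE_4 order: Na < Mg < Al.

Al, Mg, Na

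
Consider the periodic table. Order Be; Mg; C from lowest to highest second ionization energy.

Mg, Be, C

IE_2 is the cost of taking one more electron from the +1 cation: Be⁺ still has 1 valence electron; Mg⁺ still has 1 valence electron; C⁺ still has 3 valence electrons.
All are still removing valence electrons, so compare the +1 ions as you would atoms: IE_2 generally rises across a period (higher Z_eff) and falls down a group (larger shell), subject to the usual subshell exceptions.
Valence configurations: Be⁺ [He]2s¹, Mg⁺ [Ne]3s¹, C⁺ [He]2s²2p¹.
Tabulated IE_2 (kJ/mol): Be 1757, Mg 1451, C 2353.
Overall IE_2 order: Mg < Be < C.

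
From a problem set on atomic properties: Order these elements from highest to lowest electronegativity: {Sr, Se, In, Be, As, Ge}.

Se > As > Ge > In > Be > Sr

Be is in period 2, group 2; Ge is in period 4, group 14; As is in period 4, group 15; Se is in period 4, group 16; Sr is in period 5, group 2; In is in period 5, group 13.
Atoms toward the upper right of the periodic table pull bonding electrons most strongly.
These span different periods and groups, so the two trends combine.
Be > Sr: they share group 2; the group trend gives Be the larger value.
In > Be: the two effects oppose for this pair; the across-period effect wins (1.78 vs 1.57).
Ge > In: relative to In, both the across-period and down-group shifts push Ge's electronegativity up.
As > Ge: both are in period 4; the period trend gives As the larger value.
Se > As: both are in period 4; the period trend gives Se the larger value.
Tabulated electronegativity (Pauling): Be 1.57, Ge 2.01, As 2.18, Se 2.55, Sr 0.95, In 1.78.
So from highest to lowest: Se > As > Ge > In > Be > Sr.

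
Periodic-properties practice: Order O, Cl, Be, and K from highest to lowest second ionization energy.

O > K > Cl > Be

Consider each +1 ion: O⁺ still has 5 valence electrons; Cl⁺ still has 6 valence electrons; Be⁺ still has 1 valence electron; K⁺ is the bare [Ar] core.
Usually core removal costs more than valence removal, but here the competition is close: a tightly held n=2 valence electron can cost more to remove than an n=3 core electron, so the actual values have to decide it.
Valence configurations: O⁺ [He]2s²2p³, Cl⁺ [Ne]3s²3p⁴, Be⁺ [He]2s¹.
Approximate IE_2 values (kJ/mol): O 3388, Cl 2298, Be 1757, K 3052.
Hence IE_2: Be < Cl < K < O.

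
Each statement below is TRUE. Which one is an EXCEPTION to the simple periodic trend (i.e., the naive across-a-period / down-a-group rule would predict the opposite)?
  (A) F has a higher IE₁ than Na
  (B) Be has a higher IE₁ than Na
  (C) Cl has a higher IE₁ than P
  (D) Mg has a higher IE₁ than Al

(D)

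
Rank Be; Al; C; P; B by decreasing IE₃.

Be > C > B > P > Al

The third ionization energy removes an electron from the +2 ion. For each element: Be²⁺ is the bare [He] core; Al²⁺ still has 1 valence electron; C²⁺ still has 2 valence electrons; P²⁺ still has 3 valence electrons; B²⁺ still has 1 valence electron.
Breaking into a closed-shell core is much more expensive than removing a leftover valence electron — Be has the largest IE_3 here.
Valence configurations: Al²⁺ [Ne]3s¹, C²⁺ [He]2s², P²⁺ [Ne]3s²3p¹, B²⁺ [He]2s¹.
Tabulated IE_3 (kJ/mol): Be 14849, Al 2745, C 4620, P 2914, B 3660.
So the third ionization energies run Al < P < B < C < Be.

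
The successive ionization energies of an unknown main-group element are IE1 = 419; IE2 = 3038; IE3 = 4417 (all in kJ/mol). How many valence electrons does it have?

1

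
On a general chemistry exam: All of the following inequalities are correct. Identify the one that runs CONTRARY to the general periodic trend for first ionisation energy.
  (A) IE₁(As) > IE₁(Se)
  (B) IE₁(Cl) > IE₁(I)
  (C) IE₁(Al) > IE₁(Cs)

(A)

The general trend: first ionisation energy increases across a period and decreases down a group.
(A) As (period 4, group 15) vs Se (period 4, group 16): the stated order contradicts the simple trend.
(B) Cl (period 3, group 17) vs I (period 5, group 17): the stated order agrees with the simple trend.
(C) Al (period 3, group 13) vs Cs (period 6, group 1): the stated order agrees with the simple trend.
The exception is (A): Se (4p⁴) ionizes more easily than half-filled As (4p³).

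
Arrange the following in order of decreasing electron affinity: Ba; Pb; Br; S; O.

Br, S, O, Pb, Ba

O is in period 2, group 16; S is in period 3, group 16; Br is in period 4, group 17; Ba is in period 6, group 2; Pb is in period 6, group 14.
Adding an electron releases more energy for atoms nearer the top right (short of the noble gases).
Neither a single period nor a single group — weigh both effects.
Pb > Ba: both are in period 6; the period trend gives Pb the larger value.
O > Pb: both effects reinforce here, so O is clearly the higher of the two.
S > O: this pair runs against the simple trend — see the exception note.
Br > S: period and group pull opposite ways; the across-period shift dominates (325 vs 200 kJ/mol).
Note the exception: S has a higher electron affinity than O, contrary to the simple trend — the compact 2p subshell of O repels the added electron more than S's larger 3p does.
For reference (kJ/mol): O 141, S 200, Br 325, Ba 14, Pb 35.
So from highest to lowest: Br > S > O > Pb > Ba.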